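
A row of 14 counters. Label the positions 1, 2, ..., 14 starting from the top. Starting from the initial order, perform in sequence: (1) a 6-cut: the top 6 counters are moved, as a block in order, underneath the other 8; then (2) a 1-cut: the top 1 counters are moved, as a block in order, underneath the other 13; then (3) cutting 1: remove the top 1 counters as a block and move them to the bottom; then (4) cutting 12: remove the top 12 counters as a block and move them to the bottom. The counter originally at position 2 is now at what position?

10

Track the counter from position 2 forward through each operation:
  after op 1 (cut 6): 2 → 10
  after op 2 (cut 1): 10 → 9
  after op 3 (cut 1): 9 → 8
  after op 4 (cut 12): 8 → 10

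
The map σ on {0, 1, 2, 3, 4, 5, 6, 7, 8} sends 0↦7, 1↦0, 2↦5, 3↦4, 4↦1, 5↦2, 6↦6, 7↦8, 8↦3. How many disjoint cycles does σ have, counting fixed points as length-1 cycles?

3

Cycle decomposition: (0 7 8 3 4 1) (2 5) (6).
3 cycles.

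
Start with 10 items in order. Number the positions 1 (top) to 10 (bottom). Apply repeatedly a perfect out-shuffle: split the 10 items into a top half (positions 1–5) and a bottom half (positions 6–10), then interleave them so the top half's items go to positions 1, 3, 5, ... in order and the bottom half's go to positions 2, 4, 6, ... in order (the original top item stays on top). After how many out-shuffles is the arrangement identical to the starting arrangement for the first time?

The out-shuffle permutes the 10 positions with cycle lengths [1, 1, 2, 6].
Every item is home exactly when every cycle has completed a whole number of laps, i.e. after lcm(1, 2, 6) = 6 out-shuffles.

6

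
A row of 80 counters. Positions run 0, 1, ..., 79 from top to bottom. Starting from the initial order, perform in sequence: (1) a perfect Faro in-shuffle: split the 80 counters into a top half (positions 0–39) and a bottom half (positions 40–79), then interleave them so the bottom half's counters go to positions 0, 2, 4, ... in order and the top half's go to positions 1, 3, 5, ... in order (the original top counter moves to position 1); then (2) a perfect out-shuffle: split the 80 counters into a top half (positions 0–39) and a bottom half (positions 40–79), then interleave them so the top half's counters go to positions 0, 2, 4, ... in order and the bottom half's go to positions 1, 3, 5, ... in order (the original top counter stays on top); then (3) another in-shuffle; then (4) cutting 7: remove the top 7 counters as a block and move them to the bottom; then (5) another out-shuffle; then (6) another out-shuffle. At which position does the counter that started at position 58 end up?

70

Track the counter from position 58 forward through each operation:
  after op 1 (in-shuffle): 58 → 36
  after op 2 (out-shuffle): 36 → 72
  after op 3 (in-shuffle): 72 → 64
  after op 4 (cut 7): 64 → 57
  after op 5 (out-shuffle): 57 → 35
  after op 6 (out-shuffle): 35 → 70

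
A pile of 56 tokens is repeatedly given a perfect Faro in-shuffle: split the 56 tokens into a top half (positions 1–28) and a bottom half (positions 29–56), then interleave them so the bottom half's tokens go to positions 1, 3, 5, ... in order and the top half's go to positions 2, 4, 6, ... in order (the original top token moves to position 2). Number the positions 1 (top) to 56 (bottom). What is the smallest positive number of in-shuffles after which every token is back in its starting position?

The in-shuffle permutes the 56 positions with cycle lengths [2, 18, 18, 18].
Every token is home exactly when every cycle has completed a whole number of laps, i.e. after lcm(2, 18) = 18 in-shuffles.

18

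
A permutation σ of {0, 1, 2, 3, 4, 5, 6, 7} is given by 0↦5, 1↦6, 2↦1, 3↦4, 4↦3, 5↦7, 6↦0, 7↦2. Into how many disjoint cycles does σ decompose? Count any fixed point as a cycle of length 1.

2

Cycle decomposition: (0 5 7 2 1 6) (3 4).
2 cycles.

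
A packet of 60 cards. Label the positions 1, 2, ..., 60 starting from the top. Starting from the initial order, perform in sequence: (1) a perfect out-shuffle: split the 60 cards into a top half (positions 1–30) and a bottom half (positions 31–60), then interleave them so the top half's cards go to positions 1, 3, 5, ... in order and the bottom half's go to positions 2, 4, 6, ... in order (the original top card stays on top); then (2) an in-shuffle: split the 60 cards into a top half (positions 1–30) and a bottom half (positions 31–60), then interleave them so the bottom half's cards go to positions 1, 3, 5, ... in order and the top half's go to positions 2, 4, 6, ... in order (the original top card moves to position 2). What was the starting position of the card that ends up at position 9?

18

Undo the operations in reverse order, starting from position 9:
  undo op 2 (in-shuffle, from bottom half): 9 ← 35
  undo op 1 (out-shuffle, from top half): 35 ← 18
So the card at position 9 came from original position 18.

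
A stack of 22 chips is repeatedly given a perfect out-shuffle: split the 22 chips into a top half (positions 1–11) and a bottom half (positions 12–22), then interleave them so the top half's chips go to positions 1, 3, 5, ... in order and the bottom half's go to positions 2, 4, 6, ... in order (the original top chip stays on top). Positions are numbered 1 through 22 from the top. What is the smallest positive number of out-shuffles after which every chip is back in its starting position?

6

The out-shuffle permutes the 22 positions with cycle lengths [1, 1, 2, 3, 3, 6, 6].
Every chip is home exactly when every cycle has completed a whole number of laps, i.e. after lcm(1, 2, 3, 6) = 6 out-shuffles.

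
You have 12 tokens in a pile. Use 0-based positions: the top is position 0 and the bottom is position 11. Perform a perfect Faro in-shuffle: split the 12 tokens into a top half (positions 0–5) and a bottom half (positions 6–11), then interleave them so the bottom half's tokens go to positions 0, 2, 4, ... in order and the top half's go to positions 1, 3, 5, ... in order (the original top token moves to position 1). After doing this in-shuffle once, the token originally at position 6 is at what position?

Track the token's position through each in-shuffle:
6 → 0

0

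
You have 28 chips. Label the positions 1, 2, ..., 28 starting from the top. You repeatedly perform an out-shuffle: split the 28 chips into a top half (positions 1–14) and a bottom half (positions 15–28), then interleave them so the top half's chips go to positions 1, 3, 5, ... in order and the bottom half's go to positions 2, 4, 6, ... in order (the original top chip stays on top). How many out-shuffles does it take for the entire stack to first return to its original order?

The out-shuffle permutes the 28 positions with cycle lengths [1, 1, 2, 6, 18].
Every chip is home exactly when every cycle has completed a whole number of laps, i.e. after lcm(1, 2, 6, 18) = 18 out-shuffles.

18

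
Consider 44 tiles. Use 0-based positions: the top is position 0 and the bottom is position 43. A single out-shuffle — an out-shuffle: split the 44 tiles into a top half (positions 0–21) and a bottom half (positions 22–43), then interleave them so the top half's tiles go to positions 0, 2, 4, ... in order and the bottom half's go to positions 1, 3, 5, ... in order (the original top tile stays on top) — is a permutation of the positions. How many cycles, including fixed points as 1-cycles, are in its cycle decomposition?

5

Trace each unvisited position around until it returns:
(0) (1 2 4 8 16 32 ... len 14) (3 6 12 24 5 10 ... len 14) (7 14 28 13 26 9 ... len 14) (43)
5 cycles in total.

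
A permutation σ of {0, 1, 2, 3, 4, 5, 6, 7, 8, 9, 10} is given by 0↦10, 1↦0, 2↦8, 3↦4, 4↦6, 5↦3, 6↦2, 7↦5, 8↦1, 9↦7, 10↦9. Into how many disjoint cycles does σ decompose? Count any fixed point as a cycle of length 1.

1

Cycle decomposition: (0 10 9 7 5 3 4 6 2 8 1).
1 cycle.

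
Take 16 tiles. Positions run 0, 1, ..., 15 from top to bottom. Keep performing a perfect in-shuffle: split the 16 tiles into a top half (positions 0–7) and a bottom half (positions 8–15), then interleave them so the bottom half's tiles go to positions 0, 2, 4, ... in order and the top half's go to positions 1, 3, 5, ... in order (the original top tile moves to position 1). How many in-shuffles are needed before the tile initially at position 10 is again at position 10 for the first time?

Follow position 10 under repeated in-shuffles:
10 → 4 → 9 → 2 → 5 → 11 → 6 → 13 → 10
It first returns after 8 in-shuffles.

8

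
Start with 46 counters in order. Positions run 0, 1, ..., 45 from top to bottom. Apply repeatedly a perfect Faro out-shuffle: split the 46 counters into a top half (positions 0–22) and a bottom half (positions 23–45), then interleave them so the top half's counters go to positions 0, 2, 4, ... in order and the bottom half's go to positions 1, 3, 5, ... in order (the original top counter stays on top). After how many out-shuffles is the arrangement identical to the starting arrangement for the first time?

12

The out-shuffle permutes the 46 positions with cycle lengths [1, 1, 2, 4, 4, 4, 6, 12, 12].
Every counter is home exactly when every cycle has completed a whole number of laps, i.e. after lcm(1, 2, 4, 6, 12) = 12 out-shuffles.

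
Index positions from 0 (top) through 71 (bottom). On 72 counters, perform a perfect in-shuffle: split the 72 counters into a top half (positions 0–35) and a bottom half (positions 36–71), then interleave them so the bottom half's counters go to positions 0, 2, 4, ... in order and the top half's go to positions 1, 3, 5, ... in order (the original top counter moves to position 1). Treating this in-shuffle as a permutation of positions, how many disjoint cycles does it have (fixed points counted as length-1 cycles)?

Trace each unvisited position around until it returns:
(0 1 3 7 15 31 63 54 36) (2 5 11 23 47 22 45 18 37) (4 9 19 39 6 13 27 55 38) (8 17 35 71 70 68 64 56 40) (10 21 43 14 29 59 46 20 41) (12 25 51 30 61 50 28 57 42) (16 33 67 62 52 32 65 58 44) (24 49 26 53 34 69 66 60 48)
8 cycles in total.

8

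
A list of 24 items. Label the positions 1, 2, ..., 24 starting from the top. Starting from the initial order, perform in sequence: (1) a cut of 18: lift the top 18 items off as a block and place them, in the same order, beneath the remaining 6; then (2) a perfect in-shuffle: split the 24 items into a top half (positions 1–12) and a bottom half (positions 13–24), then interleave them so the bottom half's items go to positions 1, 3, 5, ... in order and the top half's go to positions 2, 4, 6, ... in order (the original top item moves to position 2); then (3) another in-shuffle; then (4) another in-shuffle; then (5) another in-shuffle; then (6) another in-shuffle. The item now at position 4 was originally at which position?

Undo the operations in reverse order, starting from position 4:
  undo op 6 (in-shuffle, from top half): 4 ← 2
  undo op 5 (in-shuffle, from top half): 2 ← 1
  undo op 4 (in-shuffle, from bottom half): 1 ← 13
  undo op 3 (in-shuffle, from bottom half): 13 ← 19
  undo op 2 (in-shuffle, from bottom half): 19 ← 22
  undo op 1 (cut 18): 22 ← 16
So the item at position 4 came from original position 16.

16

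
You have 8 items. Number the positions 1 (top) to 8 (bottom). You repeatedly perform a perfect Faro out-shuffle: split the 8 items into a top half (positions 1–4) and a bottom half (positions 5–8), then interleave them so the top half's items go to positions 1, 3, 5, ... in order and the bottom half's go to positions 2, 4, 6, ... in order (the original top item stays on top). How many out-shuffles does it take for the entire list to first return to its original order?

3

The out-shuffle permutes the 8 positions with cycle lengths [1, 1, 3, 3].
Every item is home exactly when every cycle has completed a whole number of laps, i.e. after lcm(1, 3) = 3 out-shuffles.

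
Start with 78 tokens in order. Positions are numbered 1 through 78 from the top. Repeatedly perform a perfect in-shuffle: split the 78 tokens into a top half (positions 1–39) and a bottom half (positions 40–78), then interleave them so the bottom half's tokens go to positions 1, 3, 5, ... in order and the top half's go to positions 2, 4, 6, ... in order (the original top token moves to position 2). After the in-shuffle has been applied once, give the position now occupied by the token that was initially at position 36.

Track the token's position through each in-shuffle:
36 → 72

72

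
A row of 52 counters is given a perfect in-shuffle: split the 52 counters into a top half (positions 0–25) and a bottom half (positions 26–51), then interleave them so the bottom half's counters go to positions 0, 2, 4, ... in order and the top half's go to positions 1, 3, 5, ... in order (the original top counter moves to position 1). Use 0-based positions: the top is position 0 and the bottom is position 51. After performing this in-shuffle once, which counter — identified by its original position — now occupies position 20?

36

Work backwards from position 20, undoing one in-shuffle at a time:
20 ← 36
So the counter now at position 20 started at position 36.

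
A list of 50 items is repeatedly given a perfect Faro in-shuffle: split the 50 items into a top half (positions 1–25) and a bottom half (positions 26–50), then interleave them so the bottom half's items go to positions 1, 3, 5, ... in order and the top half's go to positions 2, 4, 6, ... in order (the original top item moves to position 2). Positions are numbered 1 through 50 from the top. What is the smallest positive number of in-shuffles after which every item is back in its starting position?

8

The in-shuffle permutes the 50 positions with cycle lengths [2, 8, 8, 8, 8, 8, 8].
Every item is home exactly when every cycle has completed a whole number of laps, i.e. after lcm(2, 8) = 8 in-shuffles.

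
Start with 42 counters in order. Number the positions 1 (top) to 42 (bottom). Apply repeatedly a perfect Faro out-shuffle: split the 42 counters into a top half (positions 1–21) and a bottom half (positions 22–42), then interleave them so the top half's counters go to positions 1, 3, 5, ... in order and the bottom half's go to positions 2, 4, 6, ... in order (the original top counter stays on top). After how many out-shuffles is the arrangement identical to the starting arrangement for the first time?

The out-shuffle permutes the 42 positions with cycle lengths [1, 1, 20, 20].
Every counter is home exactly when every cycle has completed a whole number of laps, i.e. after lcm(1, 20) = 20 out-shuffles.

20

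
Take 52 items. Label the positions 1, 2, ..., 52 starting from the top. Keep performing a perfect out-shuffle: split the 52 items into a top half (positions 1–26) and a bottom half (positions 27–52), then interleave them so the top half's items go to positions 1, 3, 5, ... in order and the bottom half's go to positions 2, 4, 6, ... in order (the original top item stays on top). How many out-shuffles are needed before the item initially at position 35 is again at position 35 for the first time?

2

Follow position 35 under repeated out-shuffles:
35 → 18 → 35
It first returns after 2 out-shuffles.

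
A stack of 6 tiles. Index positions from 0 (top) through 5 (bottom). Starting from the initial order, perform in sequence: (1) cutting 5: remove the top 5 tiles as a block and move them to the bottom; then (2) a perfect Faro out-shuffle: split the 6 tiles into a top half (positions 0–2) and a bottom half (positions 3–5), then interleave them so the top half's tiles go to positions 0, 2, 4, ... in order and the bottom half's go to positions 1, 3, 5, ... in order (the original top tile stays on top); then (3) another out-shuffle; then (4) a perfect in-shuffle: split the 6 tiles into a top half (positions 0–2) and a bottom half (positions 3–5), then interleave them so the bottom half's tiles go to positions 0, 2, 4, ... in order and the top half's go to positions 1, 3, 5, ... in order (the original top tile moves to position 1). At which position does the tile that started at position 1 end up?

0

Track the tile from position 1 forward through each operation:
  after op 1 (cut 5): 1 → 2
  after op 2 (out-shuffle): 2 → 4
  after op 3 (out-shuffle): 4 → 3
  after op 4 (in-shuffle): 3 → 0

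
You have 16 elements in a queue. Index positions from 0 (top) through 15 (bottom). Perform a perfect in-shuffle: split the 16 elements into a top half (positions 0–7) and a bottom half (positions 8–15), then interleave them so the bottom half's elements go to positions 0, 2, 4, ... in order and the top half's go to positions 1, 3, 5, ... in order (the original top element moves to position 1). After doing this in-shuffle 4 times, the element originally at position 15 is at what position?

0

Track the element's position through each in-shuffle:
15 → 14 → 12 → 8 → 0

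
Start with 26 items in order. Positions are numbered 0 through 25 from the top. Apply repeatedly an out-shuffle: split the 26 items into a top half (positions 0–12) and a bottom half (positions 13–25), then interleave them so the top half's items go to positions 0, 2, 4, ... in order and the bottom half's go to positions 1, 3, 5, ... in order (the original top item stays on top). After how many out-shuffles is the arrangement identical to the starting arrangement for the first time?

20

The out-shuffle permutes the 26 positions with cycle lengths [1, 1, 4, 20].
Every item is home exactly when every cycle has completed a whole number of laps, i.e. after lcm(1, 4, 20) = 20 out-shuffles.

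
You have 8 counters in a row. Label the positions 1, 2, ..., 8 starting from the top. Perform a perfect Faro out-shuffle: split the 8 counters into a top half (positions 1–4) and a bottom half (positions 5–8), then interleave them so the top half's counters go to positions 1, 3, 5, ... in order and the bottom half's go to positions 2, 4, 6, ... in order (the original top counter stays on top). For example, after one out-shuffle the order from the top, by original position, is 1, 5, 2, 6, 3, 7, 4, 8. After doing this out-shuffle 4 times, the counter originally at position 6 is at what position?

4

Track the counter's position through each out-shuffle:
6 → 4 → 7 → 6 → 4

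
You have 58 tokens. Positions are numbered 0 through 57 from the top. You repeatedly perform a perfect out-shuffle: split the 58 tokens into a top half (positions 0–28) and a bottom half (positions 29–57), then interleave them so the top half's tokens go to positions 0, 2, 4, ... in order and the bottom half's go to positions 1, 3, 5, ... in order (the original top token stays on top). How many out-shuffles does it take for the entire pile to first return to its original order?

The out-shuffle permutes the 58 positions with cycle lengths [1, 1, 2, 18, 18, 18].
Every token is home exactly when every cycle has completed a whole number of laps, i.e. after lcm(1, 2, 18) = 18 out-shuffles.

18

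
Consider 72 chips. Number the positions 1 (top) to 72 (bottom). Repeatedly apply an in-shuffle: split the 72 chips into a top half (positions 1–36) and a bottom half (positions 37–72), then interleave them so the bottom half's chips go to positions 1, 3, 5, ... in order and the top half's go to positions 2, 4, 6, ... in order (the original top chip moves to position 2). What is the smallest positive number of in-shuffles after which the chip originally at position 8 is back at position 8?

9

Follow position 8 under repeated in-shuffles:
8 → 16 → 32 → 64 → 55 → 37 → 1 → 2 → 4 → 8
It first returns after 9 in-shuffles.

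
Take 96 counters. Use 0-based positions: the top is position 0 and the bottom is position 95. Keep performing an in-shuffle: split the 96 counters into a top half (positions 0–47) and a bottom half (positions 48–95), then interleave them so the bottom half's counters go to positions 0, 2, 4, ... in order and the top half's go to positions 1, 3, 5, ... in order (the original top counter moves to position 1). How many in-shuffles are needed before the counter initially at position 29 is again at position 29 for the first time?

Follow position 29 under repeated in-shuffles:
29 → 59 → 22 → 45 → 91 → 86 → 76 → 56 → ... → 29 (length 48)
It first returns after 48 in-shuffles.

48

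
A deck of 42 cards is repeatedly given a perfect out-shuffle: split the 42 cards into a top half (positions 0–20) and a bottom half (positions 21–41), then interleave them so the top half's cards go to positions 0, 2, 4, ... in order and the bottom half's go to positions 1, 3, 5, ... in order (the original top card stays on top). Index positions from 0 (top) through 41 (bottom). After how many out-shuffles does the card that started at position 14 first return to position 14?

Follow position 14 under repeated out-shuffles:
14 → 28 → 15 → 30 → 19 → 38 → 35 → 29 → 17 → 34 → 27 → 13 → 26 → 11 → 22 → 3 → 6 → 12 → 24 → 7 → 14
It first returns after 20 out-shuffles.

20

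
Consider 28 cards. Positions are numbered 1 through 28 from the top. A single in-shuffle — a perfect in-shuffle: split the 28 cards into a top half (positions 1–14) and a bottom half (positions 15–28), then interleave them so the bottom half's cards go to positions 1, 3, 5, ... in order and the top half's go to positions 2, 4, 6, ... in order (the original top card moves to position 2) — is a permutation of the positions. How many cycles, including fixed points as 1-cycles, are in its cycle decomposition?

Trace each unvisited position around until it returns:
(1 2 4 8 16 3 ... len 28)
1 cycle in total.

1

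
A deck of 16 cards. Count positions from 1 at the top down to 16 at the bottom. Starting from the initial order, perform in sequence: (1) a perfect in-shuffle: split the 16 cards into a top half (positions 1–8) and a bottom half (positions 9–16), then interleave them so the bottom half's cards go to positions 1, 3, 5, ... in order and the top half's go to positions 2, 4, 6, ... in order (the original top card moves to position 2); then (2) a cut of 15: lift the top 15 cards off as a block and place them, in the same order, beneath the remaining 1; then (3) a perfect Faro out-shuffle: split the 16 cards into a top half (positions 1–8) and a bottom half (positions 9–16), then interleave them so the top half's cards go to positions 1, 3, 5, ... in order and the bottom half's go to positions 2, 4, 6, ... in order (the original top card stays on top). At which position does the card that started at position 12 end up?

15

Track the card from position 12 forward through each operation:
  after op 1 (in-shuffle): 12 → 7
  after op 2 (cut 15): 7 → 8
  after op 3 (out-shuffle): 8 → 15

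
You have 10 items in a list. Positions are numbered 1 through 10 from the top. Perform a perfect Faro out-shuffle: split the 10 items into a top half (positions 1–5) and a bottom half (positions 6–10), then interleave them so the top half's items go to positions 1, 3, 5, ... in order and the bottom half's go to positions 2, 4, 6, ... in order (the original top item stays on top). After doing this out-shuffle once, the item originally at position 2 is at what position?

3

Track the item's position through each out-shuffle:
2 → 3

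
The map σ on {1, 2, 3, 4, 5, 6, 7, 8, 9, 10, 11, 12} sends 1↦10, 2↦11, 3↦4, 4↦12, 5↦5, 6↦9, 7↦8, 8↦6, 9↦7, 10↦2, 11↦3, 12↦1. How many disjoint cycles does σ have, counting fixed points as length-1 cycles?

3

Cycle decomposition: (1 10 2 11 3 4 12) (5) (6 9 7 8).
3 cycles.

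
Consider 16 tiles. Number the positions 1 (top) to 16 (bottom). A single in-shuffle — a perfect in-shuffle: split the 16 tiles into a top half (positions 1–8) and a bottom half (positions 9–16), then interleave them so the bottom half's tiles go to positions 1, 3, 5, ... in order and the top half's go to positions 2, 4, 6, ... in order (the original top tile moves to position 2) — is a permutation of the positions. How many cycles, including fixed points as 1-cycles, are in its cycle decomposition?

2

Trace each unvisited position around until it returns:
(1 2 4 8 16 15 13 9) (3 6 12 7 14 11 5 10)
2 cycles in total.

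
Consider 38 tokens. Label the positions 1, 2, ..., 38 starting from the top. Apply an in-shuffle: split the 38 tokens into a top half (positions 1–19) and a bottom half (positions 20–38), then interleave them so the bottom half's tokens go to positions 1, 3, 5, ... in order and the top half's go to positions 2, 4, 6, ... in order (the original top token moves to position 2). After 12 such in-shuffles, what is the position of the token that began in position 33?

33

Track the token's position through each in-shuffle:
33 → 27 → 15 → 30 → 21 → 3 → 6 → 12 → 24 → 9 → 18 → 36 → 33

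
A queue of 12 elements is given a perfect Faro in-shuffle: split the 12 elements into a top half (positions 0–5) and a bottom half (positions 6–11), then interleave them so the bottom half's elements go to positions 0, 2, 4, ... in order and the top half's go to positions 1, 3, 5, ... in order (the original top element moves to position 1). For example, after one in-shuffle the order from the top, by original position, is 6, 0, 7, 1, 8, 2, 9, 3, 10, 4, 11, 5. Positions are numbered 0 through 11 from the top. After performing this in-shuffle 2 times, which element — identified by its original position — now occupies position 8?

Work backwards from position 8, undoing one in-shuffle at a time:
8 ← 10 ← 11
So the element now at position 8 started at position 11.

11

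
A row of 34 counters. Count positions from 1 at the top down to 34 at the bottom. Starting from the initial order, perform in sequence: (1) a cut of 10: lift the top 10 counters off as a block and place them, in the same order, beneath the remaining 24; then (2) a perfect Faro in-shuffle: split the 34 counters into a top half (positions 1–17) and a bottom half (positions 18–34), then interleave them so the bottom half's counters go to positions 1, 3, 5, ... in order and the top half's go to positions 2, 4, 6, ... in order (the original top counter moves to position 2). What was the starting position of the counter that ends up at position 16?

Undo the operations in reverse order, starting from position 16:
  undo op 2 (in-shuffle, from top half): 16 ← 8
  undo op 1 (cut 10): 8 ← 18
So the counter at position 16 came from original position 18.

18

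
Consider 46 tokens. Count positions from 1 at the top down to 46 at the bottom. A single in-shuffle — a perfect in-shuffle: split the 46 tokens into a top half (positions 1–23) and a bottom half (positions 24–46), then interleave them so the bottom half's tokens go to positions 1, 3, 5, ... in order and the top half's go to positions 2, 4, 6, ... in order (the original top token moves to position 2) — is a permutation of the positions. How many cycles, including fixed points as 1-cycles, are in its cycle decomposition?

Trace each unvisited position around until it returns:
(1 2 4 8 16 32 ... len 23) (5 10 20 40 33 19 ... len 23)
2 cycles in total.

2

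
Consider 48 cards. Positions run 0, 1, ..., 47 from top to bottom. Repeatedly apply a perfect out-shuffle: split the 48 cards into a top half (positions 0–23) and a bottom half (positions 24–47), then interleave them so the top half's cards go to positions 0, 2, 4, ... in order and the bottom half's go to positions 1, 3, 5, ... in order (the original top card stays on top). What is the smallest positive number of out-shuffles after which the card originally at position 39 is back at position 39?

23

Follow position 39 under repeated out-shuffles:
39 → 31 → 15 → 30 → 13 → 26 → 5 → 10 → ... → 39 (length 23)
It first returns after 23 out-shuffles.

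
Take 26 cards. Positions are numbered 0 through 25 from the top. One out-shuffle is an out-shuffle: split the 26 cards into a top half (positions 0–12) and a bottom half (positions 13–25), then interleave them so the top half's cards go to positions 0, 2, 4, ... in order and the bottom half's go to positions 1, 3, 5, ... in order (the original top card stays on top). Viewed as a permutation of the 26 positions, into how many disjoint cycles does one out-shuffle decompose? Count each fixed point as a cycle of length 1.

Trace each unvisited position around until it returns:
(0) (1 2 4 8 16 7 ... len 20) (5 10 20 15) (25)
4 cycles in total.

4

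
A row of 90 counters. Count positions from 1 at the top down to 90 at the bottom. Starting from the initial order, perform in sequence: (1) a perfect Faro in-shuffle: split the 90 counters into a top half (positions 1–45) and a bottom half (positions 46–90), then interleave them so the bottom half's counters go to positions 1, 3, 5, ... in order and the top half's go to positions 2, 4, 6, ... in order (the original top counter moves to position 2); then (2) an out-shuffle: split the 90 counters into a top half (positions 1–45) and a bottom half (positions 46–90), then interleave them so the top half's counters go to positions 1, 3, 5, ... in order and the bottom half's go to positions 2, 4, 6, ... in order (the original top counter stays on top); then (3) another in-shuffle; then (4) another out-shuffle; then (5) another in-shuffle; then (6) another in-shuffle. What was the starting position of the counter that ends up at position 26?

Undo the operations in reverse order, starting from position 26:
  undo op 6 (in-shuffle, from top half): 26 ← 13
  undo op 5 (in-shuffle, from bottom half): 13 ← 52
  undo op 4 (out-shuffle, from bottom half): 52 ← 71
  undo op 3 (in-shuffle, from bottom half): 71 ← 81
  undo op 2 (out-shuffle, from top half): 81 ← 41
  undo op 1 (in-shuffle, from bottom half): 41 ← 66
So the counter at position 26 came from original position 66.

66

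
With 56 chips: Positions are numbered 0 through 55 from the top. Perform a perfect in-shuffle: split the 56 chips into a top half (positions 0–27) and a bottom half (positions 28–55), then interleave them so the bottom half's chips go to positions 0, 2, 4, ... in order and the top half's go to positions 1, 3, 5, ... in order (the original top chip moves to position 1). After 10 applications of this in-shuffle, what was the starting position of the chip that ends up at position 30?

12

Work backwards from position 30, undoing one in-shuffle at a time:
30 ← 43 ← 21 ← 10 ← 33 ← 16 ← 36 ← 46 ← 51 ← 25 ← 12
So the chip now at position 30 started at position 12.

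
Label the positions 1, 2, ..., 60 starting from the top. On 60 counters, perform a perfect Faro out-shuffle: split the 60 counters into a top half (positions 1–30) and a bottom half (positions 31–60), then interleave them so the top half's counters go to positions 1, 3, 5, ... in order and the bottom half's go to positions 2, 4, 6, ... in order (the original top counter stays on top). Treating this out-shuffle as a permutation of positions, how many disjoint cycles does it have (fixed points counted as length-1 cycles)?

Trace each unvisited position around until it returns:
(1) (2 3 5 9 17 33 ... len 58) (60)
3 cycles in total.

3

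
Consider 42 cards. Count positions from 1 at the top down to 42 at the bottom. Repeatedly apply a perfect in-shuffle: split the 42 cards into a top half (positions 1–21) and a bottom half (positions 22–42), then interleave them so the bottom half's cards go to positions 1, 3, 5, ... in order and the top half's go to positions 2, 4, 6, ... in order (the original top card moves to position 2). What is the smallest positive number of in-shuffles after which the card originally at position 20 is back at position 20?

Follow position 20 under repeated in-shuffles:
20 → 40 → 37 → 31 → 19 → 38 → 33 → 23 → 3 → 6 → 12 → 24 → 5 → 10 → 20
It first returns after 14 in-shuffles.

14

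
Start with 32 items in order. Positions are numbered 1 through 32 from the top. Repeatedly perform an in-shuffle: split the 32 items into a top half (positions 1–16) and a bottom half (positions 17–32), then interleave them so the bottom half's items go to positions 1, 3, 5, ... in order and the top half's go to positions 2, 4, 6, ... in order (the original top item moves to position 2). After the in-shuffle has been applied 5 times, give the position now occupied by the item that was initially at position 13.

Track the item's position through each in-shuffle:
13 → 26 → 19 → 5 → 10 → 20

20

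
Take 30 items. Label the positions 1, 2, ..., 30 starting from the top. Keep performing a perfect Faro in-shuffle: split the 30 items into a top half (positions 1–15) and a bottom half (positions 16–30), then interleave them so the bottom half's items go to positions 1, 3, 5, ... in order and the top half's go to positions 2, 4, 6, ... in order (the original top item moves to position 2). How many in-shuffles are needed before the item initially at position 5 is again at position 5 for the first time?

Follow position 5 under repeated in-shuffles:
5 → 10 → 20 → 9 → 18 → 5
It first returns after 5 in-shuffles.

5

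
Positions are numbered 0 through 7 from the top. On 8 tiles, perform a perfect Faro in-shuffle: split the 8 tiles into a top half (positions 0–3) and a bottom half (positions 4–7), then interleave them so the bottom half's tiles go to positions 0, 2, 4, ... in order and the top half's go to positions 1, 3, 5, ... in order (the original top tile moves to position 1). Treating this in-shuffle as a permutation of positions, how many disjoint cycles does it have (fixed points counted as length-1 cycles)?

Trace each unvisited position around until it returns:
(0 1 3 7 6 4) (2 5)
2 cycles in total.

2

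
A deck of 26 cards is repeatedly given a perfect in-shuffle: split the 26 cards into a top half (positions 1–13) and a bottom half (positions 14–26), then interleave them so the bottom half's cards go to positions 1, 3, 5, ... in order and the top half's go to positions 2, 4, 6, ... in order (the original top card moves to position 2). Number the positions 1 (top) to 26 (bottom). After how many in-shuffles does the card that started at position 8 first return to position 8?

Follow position 8 under repeated in-shuffles:
8 → 16 → 5 → 10 → 20 → 13 → 26 → 25 → 23 → 19 → 11 → 22 → 17 → 7 → 14 → 1 → 2 → 4 → 8
It first returns after 18 in-shuffles.

18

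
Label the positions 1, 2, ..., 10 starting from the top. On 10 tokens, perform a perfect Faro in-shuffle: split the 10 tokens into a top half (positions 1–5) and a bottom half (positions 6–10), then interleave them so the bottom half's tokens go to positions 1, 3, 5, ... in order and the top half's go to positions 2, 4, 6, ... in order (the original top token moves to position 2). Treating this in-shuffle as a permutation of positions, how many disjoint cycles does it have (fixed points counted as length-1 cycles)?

1

Trace each unvisited position around until it returns:
(1 2 4 8 5 10 9 7 3 6)
1 cycle in total.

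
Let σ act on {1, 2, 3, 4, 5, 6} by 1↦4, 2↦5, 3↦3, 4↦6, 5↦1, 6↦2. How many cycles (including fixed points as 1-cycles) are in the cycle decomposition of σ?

2

Cycle decomposition: (1 4 6 2 5) (3).
2 cycles.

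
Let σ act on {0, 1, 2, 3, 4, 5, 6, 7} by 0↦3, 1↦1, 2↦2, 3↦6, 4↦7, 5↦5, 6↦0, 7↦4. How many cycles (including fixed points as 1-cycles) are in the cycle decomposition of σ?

5

Cycle decomposition: (0 3 6) (1) (2) (4 7) (5).
5 cycles.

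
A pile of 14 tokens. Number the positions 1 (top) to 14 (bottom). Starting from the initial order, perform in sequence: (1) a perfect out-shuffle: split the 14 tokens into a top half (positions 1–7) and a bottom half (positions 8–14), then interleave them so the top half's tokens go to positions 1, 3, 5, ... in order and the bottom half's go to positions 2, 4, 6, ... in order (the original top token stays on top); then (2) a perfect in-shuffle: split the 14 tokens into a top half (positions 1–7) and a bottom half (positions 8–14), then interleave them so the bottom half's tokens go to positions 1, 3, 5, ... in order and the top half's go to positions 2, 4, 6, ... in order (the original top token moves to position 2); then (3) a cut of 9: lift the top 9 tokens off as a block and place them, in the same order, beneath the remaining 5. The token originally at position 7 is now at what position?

2

Track the token from position 7 forward through each operation:
  after op 1 (out-shuffle): 7 → 13
  after op 2 (in-shuffle): 13 → 11
  after op 3 (cut 9): 11 → 2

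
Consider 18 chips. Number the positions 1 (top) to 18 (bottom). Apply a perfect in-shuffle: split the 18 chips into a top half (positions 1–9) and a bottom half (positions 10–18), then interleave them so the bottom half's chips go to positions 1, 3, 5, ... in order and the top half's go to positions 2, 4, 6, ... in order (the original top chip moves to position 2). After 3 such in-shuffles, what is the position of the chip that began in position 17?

3

Track the chip's position through each in-shuffle:
17 → 15 → 11 → 3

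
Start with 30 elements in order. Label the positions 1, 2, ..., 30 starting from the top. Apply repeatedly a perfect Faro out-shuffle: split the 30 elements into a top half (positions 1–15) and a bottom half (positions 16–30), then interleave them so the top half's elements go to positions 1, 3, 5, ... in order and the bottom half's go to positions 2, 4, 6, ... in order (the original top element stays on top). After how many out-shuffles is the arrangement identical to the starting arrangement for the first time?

The out-shuffle permutes the 30 positions with cycle lengths [1, 1, 28].
Every element is home exactly when every cycle has completed a whole number of laps, i.e. after lcm(1, 28) = 28 out-shuffles.

28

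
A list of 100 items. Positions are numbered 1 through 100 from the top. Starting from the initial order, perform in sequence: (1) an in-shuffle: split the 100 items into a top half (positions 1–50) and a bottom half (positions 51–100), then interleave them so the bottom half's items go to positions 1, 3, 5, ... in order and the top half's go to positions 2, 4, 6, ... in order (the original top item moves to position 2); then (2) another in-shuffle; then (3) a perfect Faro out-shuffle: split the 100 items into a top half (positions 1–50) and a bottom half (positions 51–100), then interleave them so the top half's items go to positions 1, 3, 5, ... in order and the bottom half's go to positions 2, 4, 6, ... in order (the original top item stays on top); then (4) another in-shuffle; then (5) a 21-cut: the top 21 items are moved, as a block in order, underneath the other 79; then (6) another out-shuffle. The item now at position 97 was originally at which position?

55

Undo the operations in reverse order, starting from position 97:
  undo op 6 (out-shuffle, from top half): 97 ← 49
  undo op 5 (cut 21): 49 ← 70
  undo op 4 (in-shuffle, from top half): 70 ← 35
  undo op 3 (out-shuffle, from top half): 35 ← 18
  undo op 2 (in-shuffle, from top half): 18 ← 9
  undo op 1 (in-shuffle, from bottom half): 9 ← 55
So the item at position 97 came from original position 55.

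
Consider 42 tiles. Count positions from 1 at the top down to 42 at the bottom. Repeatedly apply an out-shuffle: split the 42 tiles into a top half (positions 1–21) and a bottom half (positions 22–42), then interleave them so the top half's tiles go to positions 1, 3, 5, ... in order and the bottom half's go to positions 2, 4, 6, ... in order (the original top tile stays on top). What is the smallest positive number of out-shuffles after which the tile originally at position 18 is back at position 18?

Follow position 18 under repeated out-shuffles:
18 → 35 → 28 → 14 → 27 → 12 → 23 → 4 → 7 → 13 → 25 → 8 → 15 → 29 → 16 → 31 → 20 → 39 → 36 → 30 → 18
It first returns after 20 out-shuffles.

20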